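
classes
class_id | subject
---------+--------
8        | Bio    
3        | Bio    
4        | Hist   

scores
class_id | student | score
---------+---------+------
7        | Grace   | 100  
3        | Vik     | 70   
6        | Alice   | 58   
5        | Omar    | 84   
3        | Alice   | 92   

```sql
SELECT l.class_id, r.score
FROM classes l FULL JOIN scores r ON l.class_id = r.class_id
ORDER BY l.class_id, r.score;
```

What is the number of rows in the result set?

FULL OUTER JOIN keeps every row from both sides; unmatched rows get NULL for the other side's columns.
Matching on l.class_id = r.class_id.
Matched pairs: 2; unmatched l rows kept: 2; unmatched r rows kept: 3.
Total: 2 matched + 5 padded = 7 rows.

7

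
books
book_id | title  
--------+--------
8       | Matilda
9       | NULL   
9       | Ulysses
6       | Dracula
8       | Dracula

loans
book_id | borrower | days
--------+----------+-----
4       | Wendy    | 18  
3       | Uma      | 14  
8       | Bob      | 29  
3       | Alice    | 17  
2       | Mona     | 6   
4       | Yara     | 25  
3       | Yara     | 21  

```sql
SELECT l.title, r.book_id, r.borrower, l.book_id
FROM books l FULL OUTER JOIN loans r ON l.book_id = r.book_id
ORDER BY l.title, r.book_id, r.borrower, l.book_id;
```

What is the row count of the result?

11

FULL OUTER JOIN keeps every row from both sides; unmatched rows get NULL for the other side's columns.
Matching on l.book_id = r.book_id.
- book_id=8: 1 matching r row(s), so 1 row(s) emitted.
- book_id=9: no r row matches, row kept with r columns NULL.
- book_id=9: no r row matches, row kept with r columns NULL.
- book_id=6: no r row matches, row kept with r columns NULL.
- book_id=8: 1 matching r row(s), so 1 row(s) emitted.
- plus 6 unmatched r row(s), each kept with NULL l columns.
Total: 2 matched + 9 padded = 11 rows.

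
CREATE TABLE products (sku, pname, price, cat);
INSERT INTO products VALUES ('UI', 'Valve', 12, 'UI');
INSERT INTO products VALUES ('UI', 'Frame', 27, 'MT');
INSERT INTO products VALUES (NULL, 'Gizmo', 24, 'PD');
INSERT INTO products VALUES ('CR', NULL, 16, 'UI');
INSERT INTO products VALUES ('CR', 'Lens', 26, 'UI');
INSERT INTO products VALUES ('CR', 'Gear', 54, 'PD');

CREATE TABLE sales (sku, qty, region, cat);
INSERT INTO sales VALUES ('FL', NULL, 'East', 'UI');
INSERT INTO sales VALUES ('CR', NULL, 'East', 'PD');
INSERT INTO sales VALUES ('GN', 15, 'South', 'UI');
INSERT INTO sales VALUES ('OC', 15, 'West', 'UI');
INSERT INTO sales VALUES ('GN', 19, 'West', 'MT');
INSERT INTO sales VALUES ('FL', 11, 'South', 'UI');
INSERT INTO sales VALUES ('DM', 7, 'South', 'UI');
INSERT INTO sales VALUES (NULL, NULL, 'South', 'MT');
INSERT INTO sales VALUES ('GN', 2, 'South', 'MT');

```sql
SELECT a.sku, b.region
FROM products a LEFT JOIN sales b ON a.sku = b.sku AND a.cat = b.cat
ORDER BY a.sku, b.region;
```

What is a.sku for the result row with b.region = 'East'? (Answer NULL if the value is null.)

LEFT JOIN keeps every row from `products`; unmatched rows get NULL for `sales`'s columns.
Matching on a.sku = b.sku AND a.cat = b.cat. A NULL in a compared column never satisfies the condition.
- a[0] sku=UI, cat=UI → no match; kept with NULLs on the b side.
- a[1] sku=UI, cat=MT → no match; kept with NULLs on the b side.
- a[2] sku=NULL, cat=PD → no match; kept with NULLs on the b side.
- a[3] sku=CR, cat=UI → no match; kept with NULLs on the b side.
- a[4] sku=CR, cat=UI → no match; kept with NULLs on the b side.
- a[5] sku=CR, cat=PD → 1 match(es) in b → 1 row(s).

CR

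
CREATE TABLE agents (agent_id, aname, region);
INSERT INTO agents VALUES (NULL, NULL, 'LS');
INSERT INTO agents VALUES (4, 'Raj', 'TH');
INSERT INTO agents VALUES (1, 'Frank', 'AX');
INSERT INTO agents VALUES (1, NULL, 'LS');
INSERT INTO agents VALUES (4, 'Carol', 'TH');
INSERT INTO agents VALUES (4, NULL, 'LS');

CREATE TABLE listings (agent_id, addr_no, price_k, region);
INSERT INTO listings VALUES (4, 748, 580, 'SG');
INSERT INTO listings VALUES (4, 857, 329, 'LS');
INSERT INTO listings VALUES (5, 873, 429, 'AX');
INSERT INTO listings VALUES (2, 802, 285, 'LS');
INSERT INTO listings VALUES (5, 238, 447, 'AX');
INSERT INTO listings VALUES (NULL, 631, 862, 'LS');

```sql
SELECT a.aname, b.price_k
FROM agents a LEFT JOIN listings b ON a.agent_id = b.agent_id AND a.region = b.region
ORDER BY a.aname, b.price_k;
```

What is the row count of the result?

6

LEFT JOIN keeps every row from `agents`; unmatched rows get NULL for `listings`'s columns.
Matching on a.agent_id = b.agent_id AND a.region = b.region. A NULL in a compared column never satisfies the condition.
Matched pairs: 1; unmatched a rows kept: 5.
Total: 1 matched + 5 padded = 6 rows.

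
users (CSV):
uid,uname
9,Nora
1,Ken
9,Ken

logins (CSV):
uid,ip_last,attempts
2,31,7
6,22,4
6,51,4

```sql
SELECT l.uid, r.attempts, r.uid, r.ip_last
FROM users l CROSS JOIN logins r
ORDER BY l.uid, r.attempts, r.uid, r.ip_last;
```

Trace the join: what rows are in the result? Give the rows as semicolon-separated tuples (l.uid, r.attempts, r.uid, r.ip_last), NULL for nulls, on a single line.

(1, 4, 6, 22); (1, 4, 6, 51); (1, 7, 2, 31); (9, 4, 6, 22); (9, 4, 6, 22); (9, 4, 6, 51); (9, 4, 6, 51); (9, 7, 2, 31); (9, 7, 2, 31)

CROSS JOIN pairs every row of `users` with every row of `logins`: 3 × 3 = 9 rows.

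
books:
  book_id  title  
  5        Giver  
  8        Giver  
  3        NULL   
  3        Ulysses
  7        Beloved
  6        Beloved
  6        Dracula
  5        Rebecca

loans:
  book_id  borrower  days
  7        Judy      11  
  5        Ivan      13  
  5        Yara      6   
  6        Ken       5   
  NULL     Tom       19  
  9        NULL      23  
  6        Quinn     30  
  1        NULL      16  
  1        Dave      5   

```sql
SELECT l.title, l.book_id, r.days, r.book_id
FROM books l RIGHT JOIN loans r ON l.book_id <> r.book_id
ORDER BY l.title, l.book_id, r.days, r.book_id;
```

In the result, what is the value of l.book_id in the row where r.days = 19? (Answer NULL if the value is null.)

RIGHT JOIN keeps every row from `loans`; unmatched rows get NULL for `books`'s columns.
Matching on l.book_id <> r.book_id. A NULL in a compared column never satisfies the condition.
- book_id=5: 6 matching r row(s), so 6 row(s) emitted.
- book_id=8: 8 matching r row(s), so 8 row(s) emitted.
- book_id=3: 8 matching r row(s), so 8 row(s) emitted.
- book_id=3: 8 matching r row(s), so 8 row(s) emitted.
- book_id=7: 7 matching r row(s), so 7 row(s) emitted.
- book_id=6: 6 matching r row(s), so 6 row(s) emitted.
- book_id=6: 6 matching r row(s), so 6 row(s) emitted.
- book_id=5: 6 matching r row(s), so 6 row(s) emitted.
- plus 1 unmatched r row(s), each kept with NULL l columns.

NULL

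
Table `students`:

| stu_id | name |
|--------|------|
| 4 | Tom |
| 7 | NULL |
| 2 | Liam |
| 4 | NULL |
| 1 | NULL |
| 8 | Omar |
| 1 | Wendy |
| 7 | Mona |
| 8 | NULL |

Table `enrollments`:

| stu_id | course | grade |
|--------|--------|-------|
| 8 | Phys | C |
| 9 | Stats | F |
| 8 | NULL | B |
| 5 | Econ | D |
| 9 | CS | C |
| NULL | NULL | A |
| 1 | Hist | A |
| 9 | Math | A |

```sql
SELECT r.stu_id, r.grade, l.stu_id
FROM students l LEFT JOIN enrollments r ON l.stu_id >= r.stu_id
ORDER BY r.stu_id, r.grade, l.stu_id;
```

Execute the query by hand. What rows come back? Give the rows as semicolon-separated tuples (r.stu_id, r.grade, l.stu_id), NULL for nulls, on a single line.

(1, A, 1); (1, A, 1); (1, A, 2); (1, A, 4); (1, A, 4); (1, A, 7); (1, A, 7); (1, A, 8); (1, A, 8); (5, D, 7); (5, D, 7); (5, D, 8); (5, D, 8); (8, B, 8); (8, B, 8); (8, C, 8); (8, C, 8)

LEFT JOIN keeps every row from `students`; unmatched rows get NULL for `enrollments`'s columns.
Matching on l.stu_id >= r.stu_id. A NULL in a compared column never satisfies the condition.
- l[0] stu_id=4 → 1 match(es) in r → 1 row(s).
- l[1] stu_id=7 → 2 match(es) in r → 2 row(s).
- l[2] stu_id=2 → 1 match(es) in r → 1 row(s).
- l[3] stu_id=4 → 1 match(es) in r → 1 row(s).
- l[4] stu_id=1 → 1 match(es) in r → 1 row(s).
- l[5] stu_id=8 → 4 match(es) in r → 4 row(s).
- l[6] stu_id=1 → 1 match(es) in r → 1 row(s).
- l[7] stu_id=7 → 2 match(es) in r → 2 row(s).
- l[8] stu_id=8 → 4 match(es) in r → 4 row(s).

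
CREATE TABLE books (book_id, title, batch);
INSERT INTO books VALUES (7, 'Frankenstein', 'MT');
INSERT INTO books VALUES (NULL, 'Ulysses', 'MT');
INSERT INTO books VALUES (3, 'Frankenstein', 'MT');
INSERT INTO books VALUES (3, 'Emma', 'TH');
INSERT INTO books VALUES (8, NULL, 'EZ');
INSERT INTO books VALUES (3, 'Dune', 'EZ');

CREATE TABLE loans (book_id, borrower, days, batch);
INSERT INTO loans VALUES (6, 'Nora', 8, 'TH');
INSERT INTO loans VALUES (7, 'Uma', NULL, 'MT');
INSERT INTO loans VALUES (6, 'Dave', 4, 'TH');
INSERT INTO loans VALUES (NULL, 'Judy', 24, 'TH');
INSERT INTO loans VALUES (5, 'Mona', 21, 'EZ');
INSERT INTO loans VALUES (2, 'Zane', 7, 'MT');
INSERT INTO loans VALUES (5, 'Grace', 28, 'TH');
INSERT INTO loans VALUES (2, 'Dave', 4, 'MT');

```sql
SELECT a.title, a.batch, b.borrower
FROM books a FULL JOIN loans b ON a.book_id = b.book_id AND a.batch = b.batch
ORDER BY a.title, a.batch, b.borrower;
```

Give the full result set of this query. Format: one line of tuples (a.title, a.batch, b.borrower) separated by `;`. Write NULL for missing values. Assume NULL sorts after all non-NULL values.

FULL OUTER JOIN keeps every row from both sides; unmatched rows get NULL for the other side's columns.
Matching on a.book_id = b.book_id AND a.batch = b.batch. A NULL in a compared column never satisfies the condition.
- a row (book_id=7, batch=MT): matches 1 b row(s) → 1 output row(s).
- a row (book_id=NULL, batch=MT): no match → kept, b columns NULL.
- a row (book_id=3, batch=MT): no match → kept, b columns NULL.
- a row (book_id=3, batch=TH): no match → kept, b columns NULL.
- a row (book_id=8, batch=EZ): no match → kept, b columns NULL.
- a row (book_id=3, batch=EZ): no match → kept, b columns NULL.
- 7 b row(s) had no a match → kept, a columns NULL.

(Dune, EZ, NULL); (Emma, TH, NULL); (Frankenstein, MT, Uma); (Frankenstein, MT, NULL); (Ulysses, MT, NULL); (NULL, EZ, NULL); (NULL, NULL, Dave); (NULL, NULL, Dave); (NULL, NULL, Grace); (NULL, NULL, Judy); (NULL, NULL, Mona); (NULL, NULL, Nora); (NULL, NULL, Zane)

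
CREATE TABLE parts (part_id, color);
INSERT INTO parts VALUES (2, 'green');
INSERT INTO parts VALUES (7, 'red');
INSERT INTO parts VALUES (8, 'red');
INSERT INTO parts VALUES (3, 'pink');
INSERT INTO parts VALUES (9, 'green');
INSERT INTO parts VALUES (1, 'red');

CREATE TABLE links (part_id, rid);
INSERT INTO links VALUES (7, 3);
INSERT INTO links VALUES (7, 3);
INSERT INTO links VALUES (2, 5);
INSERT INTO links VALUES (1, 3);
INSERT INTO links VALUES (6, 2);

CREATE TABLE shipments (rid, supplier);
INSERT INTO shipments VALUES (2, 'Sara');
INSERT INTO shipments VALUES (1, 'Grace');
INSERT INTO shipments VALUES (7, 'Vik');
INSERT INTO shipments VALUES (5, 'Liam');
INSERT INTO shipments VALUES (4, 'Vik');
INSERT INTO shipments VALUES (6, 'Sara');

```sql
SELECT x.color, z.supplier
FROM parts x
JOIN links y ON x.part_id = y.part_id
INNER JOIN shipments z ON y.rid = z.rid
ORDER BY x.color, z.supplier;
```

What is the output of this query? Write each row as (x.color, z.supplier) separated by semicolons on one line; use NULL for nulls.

Step 1 — x INNER JOIN y on part_id → 4 row(s).
Then INNER JOIN `shipments z` on rid: keep only rows whose y.rid appears in z.

(green, Liam)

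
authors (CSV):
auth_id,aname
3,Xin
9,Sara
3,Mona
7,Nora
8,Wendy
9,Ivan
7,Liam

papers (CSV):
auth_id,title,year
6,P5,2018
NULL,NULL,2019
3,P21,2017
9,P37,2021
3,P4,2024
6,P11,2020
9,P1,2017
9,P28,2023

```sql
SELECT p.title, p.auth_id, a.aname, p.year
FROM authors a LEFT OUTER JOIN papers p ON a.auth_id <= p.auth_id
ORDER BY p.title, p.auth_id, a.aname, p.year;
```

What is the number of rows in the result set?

29

LEFT JOIN keeps every row from `authors`; unmatched rows get NULL for `papers`'s columns.
Matching on a.auth_id <= p.auth_id. A NULL in a compared column never satisfies the condition.
- auth_id=3: 7 matching p row(s), so 7 row(s) emitted.
- auth_id=9: 3 matching p row(s), so 3 row(s) emitted.
- auth_id=3: 7 matching p row(s), so 7 row(s) emitted.
- auth_id=7: 3 matching p row(s), so 3 row(s) emitted.
- auth_id=8: 3 matching p row(s), so 3 row(s) emitted.
- auth_id=9: 3 matching p row(s), so 3 row(s) emitted.
- auth_id=7: 3 matching p row(s), so 3 row(s) emitted.
Total: 29 rows.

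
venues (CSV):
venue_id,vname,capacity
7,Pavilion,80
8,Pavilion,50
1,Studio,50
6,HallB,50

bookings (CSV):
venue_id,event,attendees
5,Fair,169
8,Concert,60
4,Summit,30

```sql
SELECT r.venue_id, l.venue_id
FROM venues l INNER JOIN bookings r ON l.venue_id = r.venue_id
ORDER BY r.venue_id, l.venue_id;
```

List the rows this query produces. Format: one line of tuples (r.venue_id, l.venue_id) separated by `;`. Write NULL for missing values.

INNER JOIN keeps only pairs where the ON condition holds.
Matching on l.venue_id = r.venue_id.
Matched pairs: 1.

(8, 8)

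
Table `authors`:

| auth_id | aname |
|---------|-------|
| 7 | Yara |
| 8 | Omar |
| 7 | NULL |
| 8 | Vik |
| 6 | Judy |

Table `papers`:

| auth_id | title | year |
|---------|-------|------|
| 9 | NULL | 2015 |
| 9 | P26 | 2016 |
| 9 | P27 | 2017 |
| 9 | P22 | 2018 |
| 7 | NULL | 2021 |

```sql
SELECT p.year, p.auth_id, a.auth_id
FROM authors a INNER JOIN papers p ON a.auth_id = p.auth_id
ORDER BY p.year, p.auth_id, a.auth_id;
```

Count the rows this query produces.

INNER JOIN keeps only pairs where the ON condition holds.
Matching on a.auth_id = p.auth_id.
Matched pairs: 2.
Total: 2 rows.

2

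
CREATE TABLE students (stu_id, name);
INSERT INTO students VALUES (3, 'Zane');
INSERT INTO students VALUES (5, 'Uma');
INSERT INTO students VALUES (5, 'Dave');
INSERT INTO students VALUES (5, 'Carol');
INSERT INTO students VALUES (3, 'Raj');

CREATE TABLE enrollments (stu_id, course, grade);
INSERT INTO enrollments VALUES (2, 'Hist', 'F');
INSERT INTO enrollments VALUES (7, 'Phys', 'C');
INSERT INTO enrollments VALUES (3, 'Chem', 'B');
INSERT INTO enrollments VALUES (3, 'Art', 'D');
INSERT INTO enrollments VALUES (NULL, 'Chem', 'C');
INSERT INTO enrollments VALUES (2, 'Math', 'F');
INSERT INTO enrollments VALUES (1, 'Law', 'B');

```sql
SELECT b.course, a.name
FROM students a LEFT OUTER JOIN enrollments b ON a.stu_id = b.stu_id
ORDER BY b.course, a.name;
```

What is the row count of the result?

LEFT JOIN keeps every row from `students`; unmatched rows get NULL for `enrollments`'s columns.
Matching on a.stu_id = b.stu_id. A NULL in a compared column never satisfies the condition.
- a (stu_id=3) pairs with 2 row(s) of b.
- a (stu_id=5) has no partner → padded with NULL.
- a (stu_id=5) has no partner → padded with NULL.
- a (stu_id=5) has no partner → padded with NULL.
- a (stu_id=3) pairs with 2 row(s) of b.
Total: 4 matched + 3 padded = 7 rows.

7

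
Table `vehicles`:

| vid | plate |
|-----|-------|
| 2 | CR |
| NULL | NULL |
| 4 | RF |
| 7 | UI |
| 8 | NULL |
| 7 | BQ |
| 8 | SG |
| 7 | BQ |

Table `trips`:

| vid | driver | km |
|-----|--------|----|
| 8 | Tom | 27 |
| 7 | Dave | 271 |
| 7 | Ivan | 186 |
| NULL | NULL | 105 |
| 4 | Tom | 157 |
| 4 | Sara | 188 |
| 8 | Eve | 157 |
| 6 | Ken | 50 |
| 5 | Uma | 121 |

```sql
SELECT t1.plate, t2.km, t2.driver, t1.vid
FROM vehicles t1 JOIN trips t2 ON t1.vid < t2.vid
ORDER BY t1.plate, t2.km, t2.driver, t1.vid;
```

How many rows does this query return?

20

INNER JOIN keeps only pairs where the ON condition holds.
Matching on t1.vid < t2.vid. A NULL in a compared column never satisfies the condition.
- vid=2: 8 matching t2 row(s), so 8 row(s) emitted.
- vid=NULL: no matching t2 row, dropped.
- vid=4: 6 matching t2 row(s), so 6 row(s) emitted.
- vid=7: 2 matching t2 row(s), so 2 row(s) emitted.
- vid=8: no matching t2 row, dropped.
- vid=7: 2 matching t2 row(s), so 2 row(s) emitted.
- vid=8: no matching t2 row, dropped.
- vid=7: 2 matching t2 row(s), so 2 row(s) emitted.
Total: 20 rows.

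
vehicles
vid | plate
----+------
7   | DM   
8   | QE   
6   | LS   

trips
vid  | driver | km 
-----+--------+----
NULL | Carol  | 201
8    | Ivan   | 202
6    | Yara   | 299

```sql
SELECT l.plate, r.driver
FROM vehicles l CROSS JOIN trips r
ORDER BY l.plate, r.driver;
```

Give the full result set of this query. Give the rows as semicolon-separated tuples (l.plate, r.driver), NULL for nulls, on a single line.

(DM, Carol); (DM, Ivan); (DM, Yara); (LS, Carol); (LS, Ivan); (LS, Yara); (QE, Carol); (QE, Ivan); (QE, Yara)

CROSS JOIN pairs every row of `vehicles` with every row of `trips`: 3 × 3 = 9 rows.
After projecting and ordering:
l.plate | r.driver
DM | Carol
DM | Ivan
DM | Yara
LS | Carol
LS | Ivan
LS | Yara
QE | Carol
QE | Ivan
QE | Yara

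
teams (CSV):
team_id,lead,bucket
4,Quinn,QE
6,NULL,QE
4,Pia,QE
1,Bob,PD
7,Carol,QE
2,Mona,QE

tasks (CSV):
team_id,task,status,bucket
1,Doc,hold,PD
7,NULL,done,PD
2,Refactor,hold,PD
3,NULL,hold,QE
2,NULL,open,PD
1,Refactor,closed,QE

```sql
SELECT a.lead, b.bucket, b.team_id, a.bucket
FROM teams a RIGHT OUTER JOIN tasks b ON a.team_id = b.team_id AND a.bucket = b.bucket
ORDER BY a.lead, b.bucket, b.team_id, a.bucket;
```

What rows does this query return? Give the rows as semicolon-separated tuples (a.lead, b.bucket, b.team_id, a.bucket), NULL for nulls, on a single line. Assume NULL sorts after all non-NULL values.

RIGHT JOIN keeps every row from `tasks`; unmatched rows get NULL for `teams`'s columns.
Matching on a.team_id = b.team_id AND a.bucket = b.bucket.
- a (team_id=4, bucket=QE) has no partner in b.
- a (team_id=6, bucket=QE) has no partner in b.
- a (team_id=4, bucket=QE) has no partner in b.
- a (team_id=1, bucket=PD) pairs with 1 row(s) of b.
- a (team_id=7, bucket=QE) has no partner in b.
- a (team_id=2, bucket=QE) has no partner in b.
- plus 5 unmatched b row(s), each kept with NULL a columns.
After projecting and ordering:
a.lead | b.bucket | b.team_id | a.bucket
Bob | PD | 1 | PD
NULL | PD | 2 | NULL
NULL | PD | 2 | NULL
NULL | PD | 7 | NULL
NULL | QE | 1 | NULL
NULL | QE | 3 | NULL

(Bob, PD, 1, PD); (NULL, PD, 2, NULL); (NULL, PD, 2, NULL); (NULL, PD, 7, NULL); (NULL, QE, 1, NULL); (NULL, QE, 3, NULL)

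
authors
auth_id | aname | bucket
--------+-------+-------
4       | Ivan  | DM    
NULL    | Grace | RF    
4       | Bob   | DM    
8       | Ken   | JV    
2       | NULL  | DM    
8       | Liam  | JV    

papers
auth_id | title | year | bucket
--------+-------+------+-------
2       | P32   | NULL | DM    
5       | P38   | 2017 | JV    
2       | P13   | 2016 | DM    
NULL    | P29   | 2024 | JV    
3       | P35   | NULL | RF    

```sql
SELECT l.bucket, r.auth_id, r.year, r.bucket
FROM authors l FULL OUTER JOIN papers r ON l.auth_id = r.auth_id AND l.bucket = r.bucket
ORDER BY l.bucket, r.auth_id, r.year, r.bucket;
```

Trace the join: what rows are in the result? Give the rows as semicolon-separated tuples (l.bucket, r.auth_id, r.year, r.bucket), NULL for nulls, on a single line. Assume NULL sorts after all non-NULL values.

(DM, 2, 2016, DM); (DM, 2, NULL, DM); (DM, NULL, NULL, NULL); (DM, NULL, NULL, NULL); (JV, NULL, NULL, NULL); (JV, NULL, NULL, NULL); (RF, NULL, NULL, NULL); (NULL, 3, NULL, RF); (NULL, 5, 2017, JV); (NULL, NULL, 2024, JV)

FULL OUTER JOIN keeps every row from both sides; unmatched rows get NULL for the other side's columns.
Matching on l.auth_id = r.auth_id AND l.bucket = r.bucket. A NULL in a compared column never satisfies the condition.
Matched pairs: 2; unmatched l rows kept: 5; unmatched r rows kept: 3.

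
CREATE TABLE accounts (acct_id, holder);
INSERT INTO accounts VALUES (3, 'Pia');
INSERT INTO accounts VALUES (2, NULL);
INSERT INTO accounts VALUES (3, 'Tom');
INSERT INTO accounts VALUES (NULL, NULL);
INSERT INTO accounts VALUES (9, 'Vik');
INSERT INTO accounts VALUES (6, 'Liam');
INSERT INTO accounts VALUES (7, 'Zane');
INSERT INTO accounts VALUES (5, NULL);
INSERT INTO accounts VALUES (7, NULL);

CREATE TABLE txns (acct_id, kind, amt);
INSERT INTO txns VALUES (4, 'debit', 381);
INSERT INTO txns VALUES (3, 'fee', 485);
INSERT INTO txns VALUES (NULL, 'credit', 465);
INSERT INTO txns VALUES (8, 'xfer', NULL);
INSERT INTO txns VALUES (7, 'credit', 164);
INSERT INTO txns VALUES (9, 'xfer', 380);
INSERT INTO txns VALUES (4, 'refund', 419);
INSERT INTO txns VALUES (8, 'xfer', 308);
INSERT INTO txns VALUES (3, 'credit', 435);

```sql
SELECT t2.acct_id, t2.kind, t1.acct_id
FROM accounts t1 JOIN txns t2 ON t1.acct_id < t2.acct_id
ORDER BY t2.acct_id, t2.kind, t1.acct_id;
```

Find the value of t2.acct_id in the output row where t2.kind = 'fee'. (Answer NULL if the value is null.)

3

INNER JOIN keeps only pairs where the ON condition holds.
Matching on t1.acct_id < t2.acct_id. A NULL in a compared column never satisfies the condition.
- t1 row (acct_id=3): matches 6 t2 row(s) → 6 output row(s).
- t1 row (acct_id=2): matches 8 t2 row(s) → 8 output row(s).
- t1 row (acct_id=3): matches 6 t2 row(s) → 6 output row(s).
- t1 row (acct_id=NULL): no match → dropped.
- t1 row (acct_id=9): no match → dropped.
- t1 row (acct_id=6): matches 4 t2 row(s) → 4 output row(s).
- t1 row (acct_id=7): matches 3 t2 row(s) → 3 output row(s).
- t1 row (acct_id=5): matches 4 t2 row(s) → 4 output row(s).
- t1 row (acct_id=7): matches 3 t2 row(s) → 3 output row(s).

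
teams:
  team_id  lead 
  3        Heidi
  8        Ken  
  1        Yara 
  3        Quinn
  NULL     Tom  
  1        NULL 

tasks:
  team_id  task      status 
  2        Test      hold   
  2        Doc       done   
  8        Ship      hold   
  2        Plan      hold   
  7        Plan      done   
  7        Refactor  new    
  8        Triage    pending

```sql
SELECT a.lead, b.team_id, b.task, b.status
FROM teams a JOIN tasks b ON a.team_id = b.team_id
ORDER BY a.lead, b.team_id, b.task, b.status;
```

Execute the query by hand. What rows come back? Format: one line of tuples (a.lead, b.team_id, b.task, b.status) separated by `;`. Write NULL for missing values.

INNER JOIN keeps only pairs where the ON condition holds.
Matching on a.team_id = b.team_id. A NULL in a compared column never satisfies the condition.
- a row (team_id=3): no match → dropped.
- a row (team_id=8): matches 2 b row(s) → 2 output row(s).
- a row (team_id=1): no match → dropped.
- a row (team_id=3): no match → dropped.
- a row (team_id=NULL): no match → dropped.
- a row (team_id=1): no match → dropped.
After projecting and ordering:
a.lead | b.team_id | b.task | b.status
Ken | 8 | Ship | hold
Ken | 8 | Triage | pending

(Ken, 8, Ship, hold); (Ken, 8, Triage, pending)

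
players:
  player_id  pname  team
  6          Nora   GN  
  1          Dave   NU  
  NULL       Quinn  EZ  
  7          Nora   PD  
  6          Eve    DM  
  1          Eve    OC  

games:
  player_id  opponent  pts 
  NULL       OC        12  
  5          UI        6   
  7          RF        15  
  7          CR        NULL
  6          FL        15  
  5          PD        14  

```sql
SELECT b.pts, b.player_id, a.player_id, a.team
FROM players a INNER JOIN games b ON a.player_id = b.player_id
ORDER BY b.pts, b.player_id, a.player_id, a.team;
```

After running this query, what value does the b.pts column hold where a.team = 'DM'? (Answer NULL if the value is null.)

INNER JOIN keeps only pairs where the ON condition holds.
Matching on a.player_id = b.player_id. A NULL in a compared column never satisfies the condition.
Matched pairs: 4.

15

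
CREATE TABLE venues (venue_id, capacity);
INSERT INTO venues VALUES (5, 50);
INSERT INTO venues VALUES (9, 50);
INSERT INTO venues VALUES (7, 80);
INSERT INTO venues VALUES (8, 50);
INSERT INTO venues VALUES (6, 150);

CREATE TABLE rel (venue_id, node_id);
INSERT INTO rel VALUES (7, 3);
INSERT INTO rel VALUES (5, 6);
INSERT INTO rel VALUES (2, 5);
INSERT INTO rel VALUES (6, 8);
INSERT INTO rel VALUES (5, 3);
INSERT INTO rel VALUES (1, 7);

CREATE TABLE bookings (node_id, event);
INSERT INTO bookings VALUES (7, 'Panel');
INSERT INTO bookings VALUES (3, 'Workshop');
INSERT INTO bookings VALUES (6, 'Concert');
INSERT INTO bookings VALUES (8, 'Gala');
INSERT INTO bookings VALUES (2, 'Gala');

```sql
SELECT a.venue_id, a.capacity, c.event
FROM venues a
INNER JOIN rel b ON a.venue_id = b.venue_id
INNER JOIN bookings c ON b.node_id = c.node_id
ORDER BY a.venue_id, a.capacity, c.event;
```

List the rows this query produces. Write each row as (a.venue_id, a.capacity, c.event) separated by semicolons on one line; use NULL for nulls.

(5, 50, Concert); (5, 50, Workshop); (6, 150, Gala); (7, 80, Workshop)

Evaluate left to right. First `venues a INNER JOIN rel b` on venue_id: 4 row(s).
Then INNER JOIN `bookings c` on node_id: keep only rows whose b.node_id appears in c.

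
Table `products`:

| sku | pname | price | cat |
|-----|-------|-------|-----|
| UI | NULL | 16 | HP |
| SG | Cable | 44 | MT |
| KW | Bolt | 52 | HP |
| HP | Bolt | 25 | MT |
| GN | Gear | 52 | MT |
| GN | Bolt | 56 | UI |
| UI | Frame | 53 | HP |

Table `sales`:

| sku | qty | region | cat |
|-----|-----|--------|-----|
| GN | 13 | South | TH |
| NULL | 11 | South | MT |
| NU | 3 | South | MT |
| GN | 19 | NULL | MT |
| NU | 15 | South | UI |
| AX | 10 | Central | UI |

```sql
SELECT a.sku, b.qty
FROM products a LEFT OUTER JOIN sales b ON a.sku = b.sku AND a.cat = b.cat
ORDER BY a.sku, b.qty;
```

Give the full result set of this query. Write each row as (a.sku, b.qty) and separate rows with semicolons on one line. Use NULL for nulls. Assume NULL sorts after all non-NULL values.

LEFT JOIN keeps every row from `products`; unmatched rows get NULL for `sales`'s columns.
Matching on a.sku = b.sku AND a.cat = b.cat. A NULL in a compared column never satisfies the condition.
- a (sku=UI, cat=HP) has no partner → padded with NULL.
- a (sku=SG, cat=MT) has no partner → padded with NULL.
- a (sku=KW, cat=HP) has no partner → padded with NULL.
- a (sku=HP, cat=MT) has no partner → padded with NULL.
- a (sku=GN, cat=MT) pairs with 1 row(s) of b.
- a (sku=GN, cat=UI) has no partner → padded with NULL.
- a (sku=UI, cat=HP) has no partner → padded with NULL.
After projecting and ordering:
a.sku | b.qty
GN | 19
GN | NULL
HP | NULL
KW | NULL
SG | NULL
UI | NULL
UI | NULL

(GN, 19); (GN, NULL); (HP, NULL); (KW, NULL); (SG, NULL); (UI, NULL); (UI, NULL)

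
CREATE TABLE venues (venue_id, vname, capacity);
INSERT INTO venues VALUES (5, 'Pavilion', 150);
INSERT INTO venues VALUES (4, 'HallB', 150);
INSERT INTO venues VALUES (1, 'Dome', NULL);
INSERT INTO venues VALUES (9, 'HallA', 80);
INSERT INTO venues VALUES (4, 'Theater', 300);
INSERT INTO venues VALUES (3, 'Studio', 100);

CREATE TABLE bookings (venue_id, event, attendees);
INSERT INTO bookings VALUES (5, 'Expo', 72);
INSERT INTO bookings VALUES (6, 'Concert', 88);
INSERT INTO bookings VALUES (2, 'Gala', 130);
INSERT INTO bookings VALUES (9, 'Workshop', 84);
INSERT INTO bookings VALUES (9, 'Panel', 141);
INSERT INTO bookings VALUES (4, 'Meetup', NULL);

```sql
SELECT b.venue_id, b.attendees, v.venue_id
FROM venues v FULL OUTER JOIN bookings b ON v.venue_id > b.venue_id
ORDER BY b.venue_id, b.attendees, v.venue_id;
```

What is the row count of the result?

12

FULL OUTER JOIN keeps every row from both sides; unmatched rows get NULL for the other side's columns.
Matching on v.venue_id > b.venue_id.
Matched pairs: 9; unmatched v rows kept: 1; unmatched b rows kept: 2.
Total: 9 matched + 3 padded = 12 rows.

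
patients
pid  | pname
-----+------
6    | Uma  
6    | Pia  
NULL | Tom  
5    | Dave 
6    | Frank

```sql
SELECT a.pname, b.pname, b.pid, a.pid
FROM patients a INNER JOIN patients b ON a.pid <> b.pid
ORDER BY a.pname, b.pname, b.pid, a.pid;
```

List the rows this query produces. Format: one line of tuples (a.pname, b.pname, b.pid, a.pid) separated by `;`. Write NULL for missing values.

(Dave, Frank, 6, 5); (Dave, Pia, 6, 5); (Dave, Uma, 6, 5); (Frank, Dave, 5, 6); (Pia, Dave, 5, 6); (Uma, Dave, 5, 6)

INNER JOIN keeps only pairs where the ON condition holds.
Matching on a.pid <> b.pid. A NULL in a compared column never satisfies the condition.
Matched pairs: 6.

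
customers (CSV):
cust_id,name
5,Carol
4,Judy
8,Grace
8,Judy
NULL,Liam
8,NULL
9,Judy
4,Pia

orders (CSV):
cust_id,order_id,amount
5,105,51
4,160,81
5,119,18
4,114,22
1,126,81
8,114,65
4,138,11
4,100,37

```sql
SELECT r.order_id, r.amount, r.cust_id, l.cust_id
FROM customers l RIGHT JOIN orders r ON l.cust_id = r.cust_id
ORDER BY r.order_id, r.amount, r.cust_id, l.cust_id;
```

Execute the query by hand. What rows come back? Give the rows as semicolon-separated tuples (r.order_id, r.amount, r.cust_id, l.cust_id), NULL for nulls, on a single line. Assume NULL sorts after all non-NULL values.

(100, 37, 4, 4); (100, 37, 4, 4); (105, 51, 5, 5); (114, 22, 4, 4); (114, 22, 4, 4); (114, 65, 8, 8); (114, 65, 8, 8); (114, 65, 8, 8); (119, 18, 5, 5); (126, 81, 1, NULL); (138, 11, 4, 4); (138, 11, 4, 4); (160, 81, 4, 4); (160, 81, 4, 4)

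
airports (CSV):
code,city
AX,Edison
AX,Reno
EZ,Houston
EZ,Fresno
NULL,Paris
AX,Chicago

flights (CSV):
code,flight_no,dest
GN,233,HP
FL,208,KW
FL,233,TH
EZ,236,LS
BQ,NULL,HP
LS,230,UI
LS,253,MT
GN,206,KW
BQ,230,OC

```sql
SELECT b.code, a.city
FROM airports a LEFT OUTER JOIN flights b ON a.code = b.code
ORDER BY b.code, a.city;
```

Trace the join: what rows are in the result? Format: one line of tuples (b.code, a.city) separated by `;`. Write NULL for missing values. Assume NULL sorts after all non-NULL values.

(EZ, Fresno); (EZ, Houston); (NULL, Chicago); (NULL, Edison); (NULL, Paris); (NULL, Reno)

LEFT JOIN keeps every row from `airports`; unmatched rows get NULL for `flights`'s columns.
Matching on a.code = b.code. A NULL in a compared column never satisfies the condition.
- a[0] code=AX → no match; kept with NULLs on the b side.
- a[1] code=AX → no match; kept with NULLs on the b side.
- a[2] code=EZ → 1 match(es) in b → 1 row(s).
- a[3] code=EZ → 1 match(es) in b → 1 row(s).
- a[4] code=NULL → no match; kept with NULLs on the b side.
- a[5] code=AX → no match; kept with NULLs on the b side.
After projecting and ordering:
b.code | a.city
EZ | Fresno
EZ | Houston
NULL | Chicago
NULL | Edison
NULL | Paris
NULL | Reno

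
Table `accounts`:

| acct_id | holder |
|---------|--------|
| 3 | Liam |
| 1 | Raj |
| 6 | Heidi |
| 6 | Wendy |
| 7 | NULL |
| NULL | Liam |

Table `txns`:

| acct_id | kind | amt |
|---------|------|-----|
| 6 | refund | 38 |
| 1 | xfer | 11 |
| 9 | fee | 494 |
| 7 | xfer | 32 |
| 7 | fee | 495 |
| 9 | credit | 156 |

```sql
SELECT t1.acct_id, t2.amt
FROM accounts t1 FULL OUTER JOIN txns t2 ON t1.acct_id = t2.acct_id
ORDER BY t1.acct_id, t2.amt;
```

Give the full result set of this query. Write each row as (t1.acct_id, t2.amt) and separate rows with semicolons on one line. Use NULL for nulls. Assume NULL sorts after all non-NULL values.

FULL OUTER JOIN keeps every row from both sides; unmatched rows get NULL for the other side's columns.
Matching on t1.acct_id = t2.acct_id. A NULL in a compared column never satisfies the condition.
- t1[0] acct_id=3 → no match; kept with NULLs on the t2 side.
- t1[1] acct_id=1 → 1 match(es) in t2 → 1 row(s).
- t1[2] acct_id=6 → 1 match(es) in t2 → 1 row(s).
- t1[3] acct_id=6 → 1 match(es) in t2 → 1 row(s).
- t1[4] acct_id=7 → 2 match(es) in t2 → 2 row(s).
- t1[5] acct_id=NULL → no match; kept with NULLs on the t2 side.
- plus 2 unmatched t2 row(s), each kept with NULL t1 columns.
After projecting and ordering:
t1.acct_id | t2.amt
1 | 11
3 | NULL
6 | 38
6 | 38
7 | 32
7 | 495
NULL | 156
NULL | 494
NULL | NULL

(1, 11); (3, NULL); (6, 38); (6, 38); (7, 32); (7, 495); (NULL, 156); (NULL, 494); (NULL, NULL)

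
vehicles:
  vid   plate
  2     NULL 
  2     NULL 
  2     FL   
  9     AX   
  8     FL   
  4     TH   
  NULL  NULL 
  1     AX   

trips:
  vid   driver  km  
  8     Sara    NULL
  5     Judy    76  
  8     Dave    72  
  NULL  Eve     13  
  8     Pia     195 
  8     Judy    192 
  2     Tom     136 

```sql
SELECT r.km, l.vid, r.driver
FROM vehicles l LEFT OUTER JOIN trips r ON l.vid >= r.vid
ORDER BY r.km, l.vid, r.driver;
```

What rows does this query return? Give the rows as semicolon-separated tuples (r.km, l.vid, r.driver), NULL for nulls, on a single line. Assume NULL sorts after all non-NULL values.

(72, 8, Dave); (72, 9, Dave); (76, 8, Judy); (76, 9, Judy); (136, 2, Tom); (136, 2, Tom); (136, 2, Tom); (136, 4, Tom); (136, 8, Tom); (136, 9, Tom); (192, 8, Judy); (192, 9, Judy); (195, 8, Pia); (195, 9, Pia); (NULL, 1, NULL); (NULL, 8, Sara); (NULL, 9, Sara); (NULL, NULL, NULL)

LEFT JOIN keeps every row from `vehicles`; unmatched rows get NULL for `trips`'s columns.
Matching on l.vid >= r.vid. A NULL in a compared column never satisfies the condition.
- l (vid=2) pairs with 1 row(s) of r.
- l (vid=2) pairs with 1 row(s) of r.
- l (vid=2) pairs with 1 row(s) of r.
- l (vid=9) pairs with 6 row(s) of r.
- l (vid=8) pairs with 6 row(s) of r.
- l (vid=4) pairs with 1 row(s) of r.
- l (vid=NULL) has no partner → padded with NULL.
- l (vid=1) has no partner → padded with NULL.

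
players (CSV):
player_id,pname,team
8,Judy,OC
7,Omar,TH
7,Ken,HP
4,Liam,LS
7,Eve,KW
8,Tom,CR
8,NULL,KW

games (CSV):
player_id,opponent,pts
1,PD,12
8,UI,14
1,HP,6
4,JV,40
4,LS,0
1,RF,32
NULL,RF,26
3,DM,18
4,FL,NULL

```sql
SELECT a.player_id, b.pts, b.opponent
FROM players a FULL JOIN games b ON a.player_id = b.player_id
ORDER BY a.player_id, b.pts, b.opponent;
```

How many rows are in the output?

14

FULL OUTER JOIN keeps every row from both sides; unmatched rows get NULL for the other side's columns.
Matching on a.player_id = b.player_id. A NULL in a compared column never satisfies the condition.
- a (player_id=8) pairs with 1 row(s) of b.
- a (player_id=7) has no partner → padded with NULL.
- a (player_id=7) has no partner → padded with NULL.
- a (player_id=4) pairs with 3 row(s) of b.
- a (player_id=7) has no partner → padded with NULL.
- a (player_id=8) pairs with 1 row(s) of b.
- a (player_id=8) pairs with 1 row(s) of b.
- 5 b row(s) had no a match → kept, a columns NULL.
Total: 6 matched + 8 padded = 14 rows.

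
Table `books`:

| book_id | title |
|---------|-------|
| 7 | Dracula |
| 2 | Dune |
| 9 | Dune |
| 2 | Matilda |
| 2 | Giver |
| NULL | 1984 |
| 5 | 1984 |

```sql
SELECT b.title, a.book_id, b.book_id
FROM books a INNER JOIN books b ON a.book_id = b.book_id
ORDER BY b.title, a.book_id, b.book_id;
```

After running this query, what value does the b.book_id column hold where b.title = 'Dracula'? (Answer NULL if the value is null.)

7

INNER JOIN keeps only pairs where the ON condition holds.
Matching on a.book_id = b.book_id. A NULL in a compared column never satisfies the condition.
Matched pairs: 12.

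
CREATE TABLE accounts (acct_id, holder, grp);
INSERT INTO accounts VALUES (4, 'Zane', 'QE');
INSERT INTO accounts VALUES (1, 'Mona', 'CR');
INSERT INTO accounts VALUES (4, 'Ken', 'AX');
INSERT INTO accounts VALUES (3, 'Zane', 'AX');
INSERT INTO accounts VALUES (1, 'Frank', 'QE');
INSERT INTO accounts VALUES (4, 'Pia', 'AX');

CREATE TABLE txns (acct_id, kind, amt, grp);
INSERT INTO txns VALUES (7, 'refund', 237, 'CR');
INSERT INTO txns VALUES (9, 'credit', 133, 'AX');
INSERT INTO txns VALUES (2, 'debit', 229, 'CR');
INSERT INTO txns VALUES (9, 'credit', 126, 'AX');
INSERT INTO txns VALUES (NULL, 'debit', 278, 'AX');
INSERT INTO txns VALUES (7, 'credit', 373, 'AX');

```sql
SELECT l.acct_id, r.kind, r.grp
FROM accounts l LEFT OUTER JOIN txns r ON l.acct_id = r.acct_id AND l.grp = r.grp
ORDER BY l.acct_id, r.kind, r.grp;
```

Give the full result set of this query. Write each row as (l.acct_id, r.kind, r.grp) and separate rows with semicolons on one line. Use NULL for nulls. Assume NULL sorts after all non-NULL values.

LEFT JOIN keeps every row from `accounts`; unmatched rows get NULL for `txns`'s columns.
Matching on l.acct_id = r.acct_id AND l.grp = r.grp. A NULL in a compared column never satisfies the condition.
- l row (acct_id=4, grp=QE): no match → kept, r columns NULL.
- l row (acct_id=1, grp=CR): no match → kept, r columns NULL.
- l row (acct_id=4, grp=AX): no match → kept, r columns NULL.
- l row (acct_id=3, grp=AX): no match → kept, r columns NULL.
- l row (acct_id=1, grp=QE): no match → kept, r columns NULL.
- l row (acct_id=4, grp=AX): no match → kept, r columns NULL.
After projecting and ordering:
l.acct_id | r.kind | r.grp
1 | NULL | NULL
1 | NULL | NULL
3 | NULL | NULL
4 | NULL | NULL
4 | NULL | NULL
4 | NULL | NULL

(1, NULL, NULL); (1, NULL, NULL); (3, NULL, NULL); (4, NULL, NULL); (4, NULL, NULL); (4, NULL, NULL)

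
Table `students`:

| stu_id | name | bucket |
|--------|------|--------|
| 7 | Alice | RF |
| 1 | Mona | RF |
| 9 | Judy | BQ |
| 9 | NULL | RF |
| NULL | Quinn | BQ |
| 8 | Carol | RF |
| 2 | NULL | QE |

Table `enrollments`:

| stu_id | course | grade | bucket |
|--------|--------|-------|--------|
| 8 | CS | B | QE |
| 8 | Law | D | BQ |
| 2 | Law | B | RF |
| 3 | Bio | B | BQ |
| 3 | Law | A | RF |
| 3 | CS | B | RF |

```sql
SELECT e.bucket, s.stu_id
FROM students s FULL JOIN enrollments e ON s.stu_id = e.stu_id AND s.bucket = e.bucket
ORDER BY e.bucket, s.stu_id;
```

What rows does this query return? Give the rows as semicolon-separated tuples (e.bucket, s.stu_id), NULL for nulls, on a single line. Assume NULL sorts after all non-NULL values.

(BQ, NULL); (BQ, NULL); (QE, NULL); (RF, NULL); (RF, NULL); (RF, NULL); (NULL, 1); (NULL, 2); (NULL, 7); (NULL, 8); (NULL, 9); (NULL, 9); (NULL, NULL)

FULL OUTER JOIN keeps every row from both sides; unmatched rows get NULL for the other side's columns.
Matching on s.stu_id = e.stu_id AND s.bucket = e.bucket. A NULL in a compared column never satisfies the condition.
Matched pairs: 0; unmatched s rows kept: 7; unmatched e rows kept: 6.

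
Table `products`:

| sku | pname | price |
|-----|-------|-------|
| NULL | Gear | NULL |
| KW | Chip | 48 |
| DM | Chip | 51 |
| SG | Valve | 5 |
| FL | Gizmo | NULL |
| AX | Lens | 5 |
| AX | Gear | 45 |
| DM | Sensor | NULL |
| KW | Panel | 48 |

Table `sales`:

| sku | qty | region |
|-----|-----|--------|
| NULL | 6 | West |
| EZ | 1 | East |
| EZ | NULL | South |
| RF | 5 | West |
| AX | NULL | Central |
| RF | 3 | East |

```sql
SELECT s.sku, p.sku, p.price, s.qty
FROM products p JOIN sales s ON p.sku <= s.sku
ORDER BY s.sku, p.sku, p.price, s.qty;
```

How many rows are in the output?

24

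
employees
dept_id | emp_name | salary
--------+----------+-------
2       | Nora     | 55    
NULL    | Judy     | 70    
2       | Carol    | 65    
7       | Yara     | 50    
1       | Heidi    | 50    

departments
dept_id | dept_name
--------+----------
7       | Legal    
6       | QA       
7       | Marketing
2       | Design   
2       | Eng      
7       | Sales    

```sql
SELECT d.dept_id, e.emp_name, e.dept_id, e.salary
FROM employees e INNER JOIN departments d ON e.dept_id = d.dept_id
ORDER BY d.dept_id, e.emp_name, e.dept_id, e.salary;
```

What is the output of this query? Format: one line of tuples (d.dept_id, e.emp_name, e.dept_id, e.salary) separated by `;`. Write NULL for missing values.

(2, Carol, 2, 65); (2, Carol, 2, 65); (2, Nora, 2, 55); (2, Nora, 2, 55); (7, Yara, 7, 50); (7, Yara, 7, 50); (7, Yara, 7, 50)

INNER JOIN keeps only pairs where the ON condition holds.
Matching on e.dept_id = d.dept_id. A NULL in a compared column never satisfies the condition.
Matched pairs: 7.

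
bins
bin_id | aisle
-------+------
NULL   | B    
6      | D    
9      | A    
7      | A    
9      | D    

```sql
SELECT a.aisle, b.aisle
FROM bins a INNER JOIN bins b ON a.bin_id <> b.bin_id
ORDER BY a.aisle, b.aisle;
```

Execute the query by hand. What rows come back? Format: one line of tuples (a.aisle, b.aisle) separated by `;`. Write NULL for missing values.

INNER JOIN keeps only pairs where the ON condition holds.
Matching on a.bin_id <> b.bin_id. A NULL in a compared column never satisfies the condition.
- a[0] bin_id=NULL → no match; dropped.
- a[1] bin_id=6 → 3 match(es) in b → 3 row(s).
- a[2] bin_id=9 → 2 match(es) in b → 2 row(s).
- a[3] bin_id=7 → 3 match(es) in b → 3 row(s).
- a[4] bin_id=9 → 2 match(es) in b → 2 row(s).
After projecting and ordering:
a.aisle | b.aisle
A | A
A | A
A | D
A | D
A | D
D | A
D | A
D | A
D | D
D | D

(A, A); (A, A); (A, D); (A, D); (A, D); (D, A); (D, A); (D, A); (D, D); (D, D)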